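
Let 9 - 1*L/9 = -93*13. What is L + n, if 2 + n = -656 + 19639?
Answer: 29943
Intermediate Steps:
L = 10962 (L = 81 - (-837)*13 = 81 - 9*(-1209) = 81 + 10881 = 10962)
n = 18981 (n = -2 + (-656 + 19639) = -2 + 18983 = 18981)
L + n = 10962 + 18981 = 29943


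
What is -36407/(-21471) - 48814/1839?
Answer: -109014769/4387241 ≈ -24.848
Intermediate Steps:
-36407/(-21471) - 48814/1839 = -36407*(-1/21471) - 48814*1/1839 = 36407/21471 - 48814/1839 = -109014769/4387241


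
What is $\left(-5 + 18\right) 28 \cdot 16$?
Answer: $5824$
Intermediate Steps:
$\left(-5 + 18\right) 28 \cdot 16 = 13 \cdot 28 \cdot 16 = 364 \cdot 16 = 5824$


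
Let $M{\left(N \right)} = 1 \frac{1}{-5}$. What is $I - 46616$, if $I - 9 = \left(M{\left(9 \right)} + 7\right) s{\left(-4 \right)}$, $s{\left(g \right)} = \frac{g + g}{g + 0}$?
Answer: $- \frac{232967}{5} \approx -46593.0$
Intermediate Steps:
$M{\left(N \right)} = - \frac{1}{5}$ ($M{\left(N \right)} = 1 \left(- \frac{1}{5}\right) = - \frac{1}{5}$)
$s{\left(g \right)} = 2$ ($s{\left(g \right)} = \frac{2 g}{g} = 2$)
$I = \frac{113}{5}$ ($I = 9 + \left(- \frac{1}{5} + 7\right) 2 = 9 + \frac{34}{5} \cdot 2 = 9 + \frac{68}{5} = \frac{113}{5} \approx 22.6$)
$I - 46616 = \frac{113}{5} - 46616 = - \frac{232967}{5}$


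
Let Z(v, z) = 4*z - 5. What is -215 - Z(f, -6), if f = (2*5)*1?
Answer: -186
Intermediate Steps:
f = 10 (f = 10*1 = 10)
Z(v, z) = -5 + 4*z
-215 - Z(f, -6) = -215 - (-5 + 4*(-6)) = -215 - (-5 - 24) = -215 - 1*(-29) = -215 + 29 = -186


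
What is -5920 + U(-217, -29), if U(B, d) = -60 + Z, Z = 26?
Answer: -5954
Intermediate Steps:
U(B, d) = -34 (U(B, d) = -60 + 26 = -34)
-5920 + U(-217, -29) = -5920 - 34 = -5954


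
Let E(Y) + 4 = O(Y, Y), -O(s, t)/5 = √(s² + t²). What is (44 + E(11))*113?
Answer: 4520 - 6215*√2 ≈ -4269.3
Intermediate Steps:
O(s, t) = -5*√(s² + t²)
E(Y) = -4 - 5*√2*√(Y²) (E(Y) = -4 - 5*√(Y² + Y²) = -4 - 5*√2*√(Y²))
(44 + E(11))*113 = (44 + (-4 - 5*√2*√(11²)))*113 = (44 + (-4 - 5*√2*√121))*113 = (44 + (-4 - 5*√2*11))*113 = (44 + (-4 - 55*√2))*113 = (40 - 55*√2)*113 = 4520 - 6215*√2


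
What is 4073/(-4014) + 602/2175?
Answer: -2147449/2910150 ≈ -0.73792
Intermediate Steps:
4073/(-4014) + 602/2175 = 4073*(-1/4014) + 602*(1/2175) = -4073/4014 + 602/2175 = -2147449/2910150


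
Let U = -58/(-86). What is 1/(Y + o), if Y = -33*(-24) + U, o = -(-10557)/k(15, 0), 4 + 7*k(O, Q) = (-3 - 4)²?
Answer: 215/523498 ≈ 0.00041070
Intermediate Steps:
k(O, Q) = 45/7 (k(O, Q) = -4/7 + (-3 - 4)²/7 = -4/7 + (⅐)*(-7)² = -4/7 + (⅐)*49 = -4/7 + 7 = 45/7)
U = 29/43 (U = -58*(-1/86) = 29/43 ≈ 0.67442)
o = 8211/5 (o = -(-10557)/45/7 = -(-10557)*7/45 = -207*(-119/15) = 8211/5 ≈ 1642.2)
Y = 34085/43 (Y = -33*(-24) + 29/43 = 792 + 29/43 = 34085/43 ≈ 792.67)
1/(Y + o) = 1/(34085/43 + 8211/5) = 1/(523498/215) = 215/523498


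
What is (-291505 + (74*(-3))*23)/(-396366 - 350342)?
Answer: 296611/746708 ≈ 0.39722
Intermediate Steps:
(-291505 + (74*(-3))*23)/(-396366 - 350342) = (-291505 - 222*23)/(-746708) = (-291505 - 5106)*(-1/746708) = -296611*(-1/746708) = 296611/746708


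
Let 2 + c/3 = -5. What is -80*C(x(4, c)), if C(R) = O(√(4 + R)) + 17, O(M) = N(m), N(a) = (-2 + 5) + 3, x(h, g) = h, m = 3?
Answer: -1840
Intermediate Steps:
c = -21 (c = -6 + 3*(-5) = -6 - 15 = -21)
N(a) = 6 (N(a) = 3 + 3 = 6)
O(M) = 6
C(R) = 23 (C(R) = 6 + 17 = 23)
-80*C(x(4, c)) = -80*23 = -1840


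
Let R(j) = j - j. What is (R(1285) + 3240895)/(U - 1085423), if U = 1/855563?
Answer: -2772789848885/928647758148 ≈ -2.9858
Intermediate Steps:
R(j) = 0
U = 1/855563 ≈ 1.1688e-6
(R(1285) + 3240895)/(U - 1085423) = (0 + 3240895)/(1/855563 - 1085423) = 3240895/(-928647758148/855563) = 3240895*(-855563/928647758148) = -2772789848885/928647758148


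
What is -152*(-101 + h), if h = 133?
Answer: -4864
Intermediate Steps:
-152*(-101 + h) = -152*(-101 + 133) = -152*32 = -4864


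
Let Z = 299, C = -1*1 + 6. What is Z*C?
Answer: 1495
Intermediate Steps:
C = 5 (C = -1 + 6 = 5)
Z*C = 299*5 = 1495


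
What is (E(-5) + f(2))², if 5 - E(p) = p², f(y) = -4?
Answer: 576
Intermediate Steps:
E(p) = 5 - p²
(E(-5) + f(2))² = ((5 - 1*(-5)²) - 4)² = ((5 - 1*25) - 4)² = ((5 - 25) - 4)² = (-20 - 4)² = (-24)² = 576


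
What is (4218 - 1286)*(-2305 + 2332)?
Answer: 79164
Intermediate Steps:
(4218 - 1286)*(-2305 + 2332) = 2932*27 = 79164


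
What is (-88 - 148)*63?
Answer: -14868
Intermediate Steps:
(-88 - 148)*63 = -236*63 = -14868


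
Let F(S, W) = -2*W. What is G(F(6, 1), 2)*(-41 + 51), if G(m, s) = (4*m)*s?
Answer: -160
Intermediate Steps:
G(m, s) = 4*m*s
G(F(6, 1), 2)*(-41 + 51) = (4*(-2*1)*2)*(-41 + 51) = (4*(-2)*2)*10 = -16*10 = -160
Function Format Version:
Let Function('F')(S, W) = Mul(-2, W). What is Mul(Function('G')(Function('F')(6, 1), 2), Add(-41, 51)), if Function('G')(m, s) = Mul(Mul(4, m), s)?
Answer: -160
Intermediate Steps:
Function('G')(m, s) = Mul(4, m, s)
Mul(Function('G')(Function('F')(6, 1), 2), Add(-41, 51)) = Mul(Mul(4, Mul(-2, 1), 2), Add(-41, 51)) = Mul(Mul(4, -2, 2), 10) = Mul(-16, 10) = -160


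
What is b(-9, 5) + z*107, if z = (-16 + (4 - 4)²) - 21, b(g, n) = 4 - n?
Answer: -3960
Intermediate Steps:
z = -37 (z = (-16 + 0²) - 21 = (-16 + 0) - 21 = -16 - 21 = -37)
b(-9, 5) + z*107 = (4 - 1*5) - 37*107 = (4 - 5) - 3959 = -1 - 3959 = -3960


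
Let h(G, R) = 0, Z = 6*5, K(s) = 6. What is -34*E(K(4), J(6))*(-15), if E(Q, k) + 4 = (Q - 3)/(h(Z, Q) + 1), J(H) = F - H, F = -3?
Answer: -510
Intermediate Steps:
Z = 30
J(H) = -3 - H
E(Q, k) = -7 + Q (E(Q, k) = -4 + (Q - 3)/(0 + 1) = -4 + (-3 + Q)/1 = -4 + (-3 + Q)*1 = -4 + (-3 + Q) = -7 + Q)
-34*E(K(4), J(6))*(-15) = -34*(-7 + 6)*(-15) = -34*(-1)*(-15) = 34*(-15) = -510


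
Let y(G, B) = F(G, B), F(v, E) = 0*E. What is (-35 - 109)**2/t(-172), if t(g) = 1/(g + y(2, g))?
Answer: -3566592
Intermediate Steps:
F(v, E) = 0
y(G, B) = 0
t(g) = 1/g (t(g) = 1/(g + 0) = 1/g)
(-35 - 109)**2/t(-172) = (-35 - 109)**2/(1/(-172)) = (-144)**2/(-1/172) = 20736*(-172) = -3566592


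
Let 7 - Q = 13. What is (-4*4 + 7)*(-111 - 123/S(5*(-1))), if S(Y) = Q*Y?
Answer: 10359/10 ≈ 1035.9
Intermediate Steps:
Q = -6 (Q = 7 - 1*13 = 7 - 13 = -6)
S(Y) = -6*Y
(-4*4 + 7)*(-111 - 123/S(5*(-1))) = (-4*4 + 7)*(-111 - 123/((-30*(-1)))) = (-16 + 7)*(-111 - 123/((-6*(-5)))) = -9*(-111 - 123/30) = -9*(-111 - 123*1/30) = -9*(-111 - 41/10) = -9*(-1151/10) = 10359/10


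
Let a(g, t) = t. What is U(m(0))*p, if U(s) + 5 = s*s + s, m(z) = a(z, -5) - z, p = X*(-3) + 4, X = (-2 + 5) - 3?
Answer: 60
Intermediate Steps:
X = 0 (X = 3 - 3 = 0)
p = 4 (p = 0*(-3) + 4 = 0 + 4 = 4)
m(z) = -5 - z
U(s) = -5 + s + s² (U(s) = -5 + (s*s + s) = -5 + (s² + s) = -5 + (s + s²) = -5 + s + s²)
U(m(0))*p = (-5 + (-5 - 1*0) + (-5 - 1*0)²)*4 = (-5 + (-5 + 0) + (-5 + 0)²)*4 = (-5 - 5 + (-5)²)*4 = (-5 - 5 + 25)*4 = 15*4 = 60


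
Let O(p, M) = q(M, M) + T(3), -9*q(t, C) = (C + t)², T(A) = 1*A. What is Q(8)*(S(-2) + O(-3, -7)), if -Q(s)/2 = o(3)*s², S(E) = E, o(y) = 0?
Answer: 0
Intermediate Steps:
T(A) = A
q(t, C) = -(C + t)²/9
Q(s) = 0 (Q(s) = -0*s² = -2*0 = 0)
O(p, M) = 3 - 4*M²/9 (O(p, M) = -(M + M)²/9 + 3 = -4*M²/9 + 3 = 3 - 4*M²/9)
Q(8)*(S(-2) + O(-3, -7)) = 0*(-2 + (3 - 4/9*(-7)²)) = 0*(-2 + (3 - 4/9*49)) = 0*(-2 + (3 - 196/9)) = 0*(-2 - 169/9) = 0*(-187/9) = 0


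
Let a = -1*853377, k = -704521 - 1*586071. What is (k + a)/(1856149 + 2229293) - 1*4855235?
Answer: -19835783132839/4085442 ≈ -4.8552e+6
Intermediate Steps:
k = -1290592 (k = -704521 - 586071 = -1290592)
a = -853377
(k + a)/(1856149 + 2229293) - 1*4855235 = (-1290592 - 853377)/(1856149 + 2229293) - 1*4855235 = -2143969/4085442 - 4855235 = -19835783132839/4085442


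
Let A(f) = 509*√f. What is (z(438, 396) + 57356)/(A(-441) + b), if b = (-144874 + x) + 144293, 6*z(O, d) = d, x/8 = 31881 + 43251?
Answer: 17240237725/180342240173 - 306891879*I/180342240173 ≈ 0.095597 - 0.0017017*I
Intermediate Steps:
x = 601056 (x = 8*(31881 + 43251) = 8*75132 = 601056)
z(O, d) = d/6
b = 600475 (b = (-144874 + 601056) + 144293 = 456182 + 144293 = 600475)
(z(438, 396) + 57356)/(A(-441) + b) = ((⅙)*396 + 57356)/(509*√(-441) + 600475) = (66 + 57356)/(509*(21*I) + 600475) = 57422/(10689*I + 600475) = 57422/(600475 + 10689*I) = 57422*((600475 - 10689*I)/360684480346) = 28711*(600475 - 10689*I)/180342240173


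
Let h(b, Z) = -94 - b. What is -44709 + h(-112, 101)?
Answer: -44691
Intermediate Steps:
-44709 + h(-112, 101) = -44709 + (-94 - 1*(-112)) = -44709 + (-94 + 112) = -44709 + 18 = -44691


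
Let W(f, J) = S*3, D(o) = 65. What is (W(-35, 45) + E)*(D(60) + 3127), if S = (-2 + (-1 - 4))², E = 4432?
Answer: 14616168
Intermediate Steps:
S = 49 (S = (-2 - 5)² = (-7)² = 49)
W(f, J) = 147 (W(f, J) = 49*3 = 147)
(W(-35, 45) + E)*(D(60) + 3127) = (147 + 4432)*(65 + 3127) = 4579*3192 = 14616168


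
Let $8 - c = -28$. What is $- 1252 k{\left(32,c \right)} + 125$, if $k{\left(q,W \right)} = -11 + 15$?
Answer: $-4883$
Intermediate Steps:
$c = 36$ ($c = 8 - -28 = 8 + 28 = 36$)
$k{\left(q,W \right)} = 4$
$- 1252 k{\left(32,c \right)} + 125 = \left(-1252\right) 4 + 125 = -5008 + 125 = -4883$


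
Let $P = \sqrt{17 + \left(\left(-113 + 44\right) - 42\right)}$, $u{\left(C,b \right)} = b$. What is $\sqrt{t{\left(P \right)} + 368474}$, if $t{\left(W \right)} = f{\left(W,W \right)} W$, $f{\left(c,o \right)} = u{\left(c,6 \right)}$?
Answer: $\sqrt{368474 + 6 i \sqrt{94}} \approx 607.02 + 0.048 i$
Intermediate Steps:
$f{\left(c,o \right)} = 6$
$P = i \sqrt{94}$ ($P = \sqrt{17 - 111} = \sqrt{-94} = i \sqrt{94} \approx 9.6954 i$)
$t{\left(W \right)} = 6 W$
$\sqrt{t{\left(P \right)} + 368474} = \sqrt{6 i \sqrt{94} + 368474} = \sqrt{368474 + 6 i \sqrt{94}}$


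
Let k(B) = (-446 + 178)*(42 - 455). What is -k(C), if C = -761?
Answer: -110684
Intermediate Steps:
k(B) = 110684 (k(B) = -268*(-413) = 110684)
-k(C) = -1*110684 = -110684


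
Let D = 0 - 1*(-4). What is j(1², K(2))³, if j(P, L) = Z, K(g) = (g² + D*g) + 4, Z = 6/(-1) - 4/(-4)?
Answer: -125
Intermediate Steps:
Z = -5 (Z = 6*(-1) - 4*(-¼) = -6 + 1 = -5)
D = 4 (D = 0 + 4 = 4)
K(g) = 4 + g² + 4*g (K(g) = (g² + 4*g) + 4 = 4 + g² + 4*g)
j(P, L) = -5
j(1², K(2))³ = (-5)³ = -125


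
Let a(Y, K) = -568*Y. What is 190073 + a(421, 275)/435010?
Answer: 41341708301/217505 ≈ 1.9007e+5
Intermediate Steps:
190073 + a(421, 275)/435010 = 190073 - 568*421/435010 = 190073 - 239128*1/435010 = 190073 - 119564/217505 = 41341708301/217505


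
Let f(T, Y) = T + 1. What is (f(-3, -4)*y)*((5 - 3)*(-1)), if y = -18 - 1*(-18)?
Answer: 0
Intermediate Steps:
f(T, Y) = 1 + T
y = 0 (y = -18 + 18 = 0)
(f(-3, -4)*y)*((5 - 3)*(-1)) = ((1 - 3)*0)*((5 - 3)*(-1)) = (-2*0)*(2*(-1)) = 0*(-2) = 0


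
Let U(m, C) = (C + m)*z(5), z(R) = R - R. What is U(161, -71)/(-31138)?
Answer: 0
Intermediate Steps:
z(R) = 0
U(m, C) = 0 (U(m, C) = (C + m)*0 = 0)
U(161, -71)/(-31138) = 0/(-31138) = 0*(-1/31138) = 0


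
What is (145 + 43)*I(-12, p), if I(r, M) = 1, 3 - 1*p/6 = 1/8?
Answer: 188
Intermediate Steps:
p = 69/4 (p = 18 - 6/8 = 18 - 6*⅛ = 18 - ¾ = 69/4 ≈ 17.250)
(145 + 43)*I(-12, p) = (145 + 43)*1 = 188*1 = 188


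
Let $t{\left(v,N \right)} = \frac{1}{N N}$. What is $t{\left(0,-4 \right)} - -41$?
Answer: $\frac{657}{16} \approx 41.063$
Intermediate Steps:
$t{\left(v,N \right)} = \frac{1}{N^{2}}$
$t{\left(0,-4 \right)} - -41 = \frac{1}{16} - -41 = \frac{1}{16} + 41 = \frac{657}{16}$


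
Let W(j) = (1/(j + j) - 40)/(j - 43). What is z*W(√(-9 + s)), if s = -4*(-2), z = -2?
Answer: -3439/1850 - 123*I/1850 ≈ -1.8589 - 0.066486*I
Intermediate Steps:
s = 8
W(j) = (-40 + 1/(2*j))/(-43 + j) (W(j) = (1/(2*j) - 40)/(-43 + j) = (-40 + 1/(2*j))/(-43 + j))
z*W(√(-9 + s)) = -(1 - 80*√(-9 + 8))/((√(-9 + 8))*(-43 + √(-9 + 8))) = -(1 - 80*I)/((√(-1))*(-43 + √(-1))) = -(1 - 80*I)/(I*(-43 + I)) = -(-I)*(-43 - I)/1850*(1 - 80*I) = -(-1)*I*(1 - 80*I)*(-43 - I)/1850 = I*(1 - 80*I)*(-43 - I)/1850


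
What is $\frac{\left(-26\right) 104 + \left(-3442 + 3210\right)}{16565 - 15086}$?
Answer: $- \frac{2936}{1479} \approx -1.9851$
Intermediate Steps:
$\frac{\left(-26\right) 104 + \left(-3442 + 3210\right)}{16565 - 15086} = \frac{-2704 - 232}{1479} = \left(-2936\right) \frac{1}{1479} = - \frac{2936}{1479}$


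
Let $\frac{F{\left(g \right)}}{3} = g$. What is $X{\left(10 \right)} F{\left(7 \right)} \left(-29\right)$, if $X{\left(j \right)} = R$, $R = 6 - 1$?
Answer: $-3045$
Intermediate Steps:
$R = 5$ ($R = 6 - 1 = 5$)
$X{\left(j \right)} = 5$
$F{\left(g \right)} = 3 g$
$X{\left(10 \right)} F{\left(7 \right)} \left(-29\right) = 5 \cdot 3 \cdot 7 \left(-29\right) = 5 \cdot 21 \left(-29\right) = 105 \left(-29\right) = -3045$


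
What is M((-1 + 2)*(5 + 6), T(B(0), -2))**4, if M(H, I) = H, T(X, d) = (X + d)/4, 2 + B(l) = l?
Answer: 14641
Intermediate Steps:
B(l) = -2 + l
T(X, d) = X/4 + d/4 (T(X, d) = (X + d)*(1/4) = X/4 + d/4)
M((-1 + 2)*(5 + 6), T(B(0), -2))**4 = ((-1 + 2)*(5 + 6))**4 = (1*11)**4 = 11**4 = 14641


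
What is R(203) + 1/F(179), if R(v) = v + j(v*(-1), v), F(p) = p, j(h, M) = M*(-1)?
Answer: 1/179 ≈ 0.0055866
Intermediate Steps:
j(h, M) = -M
R(v) = 0 (R(v) = v - v = 0)
R(203) + 1/F(179) = 0 + 1/179 = 1/179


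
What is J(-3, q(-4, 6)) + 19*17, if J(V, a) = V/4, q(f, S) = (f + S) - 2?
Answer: 1289/4 ≈ 322.25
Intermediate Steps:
q(f, S) = -2 + S + f (q(f, S) = (S + f) - 2 = -2 + S + f)
J(V, a) = V/4 (J(V, a) = V*(¼) = V/4)
J(-3, q(-4, 6)) + 19*17 = (¼)*(-3) + 19*17 = -¾ + 323 = 1289/4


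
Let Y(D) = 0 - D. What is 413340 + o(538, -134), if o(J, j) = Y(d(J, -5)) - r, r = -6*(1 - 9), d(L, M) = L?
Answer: 412754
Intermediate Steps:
Y(D) = -D
r = 48 (r = -6*(-8) = 48)
o(J, j) = -48 - J (o(J, j) = -J - 1*48 = -J - 48 = -48 - J)
413340 + o(538, -134) = 413340 + (-48 - 1*538) = 413340 + (-48 - 538) = 413340 - 586 = 412754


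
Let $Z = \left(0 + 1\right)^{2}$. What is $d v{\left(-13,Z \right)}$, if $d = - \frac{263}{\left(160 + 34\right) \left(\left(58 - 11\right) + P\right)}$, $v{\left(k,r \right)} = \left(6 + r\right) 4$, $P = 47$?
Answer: $- \frac{1841}{4559} \approx -0.40382$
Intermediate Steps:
$Z = 1$ ($Z = 1^{2} = 1$)
$v{\left(k,r \right)} = 24 + 4 r$
$d = - \frac{263}{18236}$ ($d = - \frac{263}{\left(160 + 34\right) \left(\left(58 - 11\right) + 47\right)} = - \frac{263}{194 \left(47 + 47\right)} = - \frac{263}{194 \cdot 94} = - \frac{263}{18236} \approx -0.014422$)
$d v{\left(-13,Z \right)} = - \frac{263 \left(24 + 4 \cdot 1\right)}{18236} = - \frac{263 \left(24 + 4\right)}{18236} = \left(- \frac{263}{18236}\right) 28 = - \frac{1841}{4559}$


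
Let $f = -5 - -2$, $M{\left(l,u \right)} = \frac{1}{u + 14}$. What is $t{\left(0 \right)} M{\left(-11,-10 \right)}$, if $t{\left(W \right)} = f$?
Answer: $- \frac{3}{4} \approx -0.75$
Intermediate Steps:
$M{\left(l,u \right)} = \frac{1}{14 + u}$
$f = -3$ ($f = -5 + 2 = -3$)
$t{\left(W \right)} = -3$
$t{\left(0 \right)} M{\left(-11,-10 \right)} = - \frac{3}{14 - 10} = - \frac{3}{4}$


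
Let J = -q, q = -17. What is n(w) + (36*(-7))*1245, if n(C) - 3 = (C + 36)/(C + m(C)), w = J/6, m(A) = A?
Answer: -10666825/34 ≈ -3.1373e+5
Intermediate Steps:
J = 17 (J = -1*(-17) = 17)
w = 17/6 ≈ 2.8333
n(C) = 3 + (36 + C)/(2*C) (n(C) = 3 + (C + 36)/(C + C) = 3 + (36 + C)/((2*C)) = 3 + (36 + C)*(1/(2*C)) = 3 + (36 + C)/(2*C))
n(w) + (36*(-7))*1245 = (7/2 + 18/(17/6)) + (36*(-7))*1245 = (7/2 + 18*(6/17)) - 252*1245 = (7/2 + 108/17) - 313740 = 335/34 - 313740 = -10666825/34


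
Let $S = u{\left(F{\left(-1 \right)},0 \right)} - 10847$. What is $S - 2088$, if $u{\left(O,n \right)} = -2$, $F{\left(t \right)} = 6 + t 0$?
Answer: $-12937$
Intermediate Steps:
$F{\left(t \right)} = 6$ ($F{\left(t \right)} = 6 + 0 = 6$)
$S = -10849$ ($S = -2 - 10847 = -10849$)
$S - 2088 = -10849 - 2088 = -12937$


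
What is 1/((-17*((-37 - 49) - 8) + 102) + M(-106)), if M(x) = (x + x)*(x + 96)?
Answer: 1/3820 ≈ 0.00026178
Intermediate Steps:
M(x) = 2*x*(96 + x) (M(x) = (2*x)*(96 + x) = 2*x*(96 + x))
1/((-17*((-37 - 49) - 8) + 102) + M(-106)) = 1/((-17*((-37 - 49) - 8) + 102) + 2*(-106)*(96 - 106)) = 1/((-17*(-86 - 8) + 102) + 2*(-106)*(-10)) = 1/((-17*(-94) + 102) + 2120) = 1/((1598 + 102) + 2120) = 1/(1700 + 2120) = 1/3820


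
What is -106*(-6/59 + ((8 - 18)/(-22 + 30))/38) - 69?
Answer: -245425/4484 ≈ -54.734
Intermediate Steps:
-106*(-6/59 + ((8 - 18)/(-22 + 30))/38) - 69 = -106*(-6*1/59 - 10/8*(1/38)) - 69 = -106*(-6/59 - 10*⅛*(1/38)) - 69 = -106*(-6/59 - 5/4*1/38) - 69 = -106*(-6/59 - 5/152) - 69 = -106*(-1207/8968) - 69 = 63971/4484 - 69 = -245425/4484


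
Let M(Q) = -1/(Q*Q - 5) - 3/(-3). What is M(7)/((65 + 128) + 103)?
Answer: 43/13024 ≈ 0.0033016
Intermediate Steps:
M(Q) = 1 - 1/(-5 + Q²) (M(Q) = -1/(Q² - 5) - 3*(-⅓) = -1/(-5 + Q²) + 1 = 1 - 1/(-5 + Q²))
M(7)/((65 + 128) + 103) = ((-6 + 7²)/(-5 + 7²))/((65 + 128) + 103) = ((-6 + 49)/(-5 + 49))/(193 + 103) = (43/44)/296 = ((1/44)*43)/296 = (1/296)*(43/44) = 43/13024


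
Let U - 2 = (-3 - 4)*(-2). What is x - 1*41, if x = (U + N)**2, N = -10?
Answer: -5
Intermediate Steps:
U = 16 (U = 2 + (-3 - 4)*(-2) = 2 - 7*(-2) = 2 + 14 = 16)
x = 36 (x = (16 - 10)**2 = 6**2 = 36)
x - 1*41 = 36 - 1*41 = 36 - 41 = -5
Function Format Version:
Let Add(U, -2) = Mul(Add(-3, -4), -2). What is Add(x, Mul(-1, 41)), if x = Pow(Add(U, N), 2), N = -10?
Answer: -5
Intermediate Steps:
U = 16 (U = Add(2, Mul(Add(-3, -4), -2)) = Add(2, Mul(-7, -2)) = Add(2, 14) = 16)
x = 36 (x = Pow(Add(16, -10), 2) = Pow(6, 2) = 36)
Add(x, Mul(-1, 41)) = Add(36, Mul(-1, 41)) = Add(36, -41) = -5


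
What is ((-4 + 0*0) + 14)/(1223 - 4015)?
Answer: -5/1396 ≈ -0.0035817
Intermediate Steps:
((-4 + 0*0) + 14)/(1223 - 4015) = ((-4 + 0) + 14)/(-2792) = (-4 + 14)*(-1/2792) = 10*(-1/2792) = -5/1396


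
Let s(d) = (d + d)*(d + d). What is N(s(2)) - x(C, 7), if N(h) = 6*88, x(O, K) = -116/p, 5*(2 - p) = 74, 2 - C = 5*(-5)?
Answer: 8303/16 ≈ 518.94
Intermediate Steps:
C = 27 (C = 2 - 5*(-5) = 2 - 1*(-25) = 2 + 25 = 27)
p = -64/5 (p = 2 - 1/5*74 = 2 - 74/5 = -64/5 ≈ -12.800)
s(d) = 4*d**2 (s(d) = (2*d)*(2*d) = 4*d**2)
x(O, K) = 145/16 (x(O, K) = -116/(-64/5) = -116*(-5)/64 = -1*(-145/16) = 145/16)
N(h) = 528
N(s(2)) - x(C, 7) = 528 - 1*145/16 = 528 - 145/16 = 8303/16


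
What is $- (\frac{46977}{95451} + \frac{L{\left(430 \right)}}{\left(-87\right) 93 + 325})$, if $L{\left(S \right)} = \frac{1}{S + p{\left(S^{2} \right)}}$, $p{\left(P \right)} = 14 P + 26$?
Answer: $- \frac{314849388670647}{639731975244032} \approx -0.49216$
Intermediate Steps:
$p{\left(P \right)} = 26 + 14 P$
$L{\left(S \right)} = \frac{1}{26 + S + 14 S^{2}}$ ($L{\left(S \right)} = \frac{1}{S + \left(26 + 14 S^{2}\right)} = \frac{1}{26 + S + 14 S^{2}}$)
$- (\frac{46977}{95451} + \frac{L{\left(430 \right)}}{\left(-87\right) 93 + 325}) = - (\frac{46977}{95451} + \frac{1}{\left(26 + 430 + 14 \cdot 430^{2}\right) \left(\left(-87\right) 93 + 325\right)}) = - (46977 \cdot \frac{1}{95451} + \frac{1}{\left(26 + 430 + 14 \cdot 184900\right) \left(-8091 + 325\right)}) = - (\frac{15659}{31817} + \frac{1}{\left(26 + 430 + 2588600\right) \left(-7766\right)}) = - (\frac{15659}{31817} + \frac{1}{2589056} \left(- \frac{1}{7766}\right)) = - (\frac{15659}{31817} - \frac{1}{20106608896}) = \left(-1\right) \frac{314849388670647}{639731975244032} = - \frac{314849388670647}{639731975244032}$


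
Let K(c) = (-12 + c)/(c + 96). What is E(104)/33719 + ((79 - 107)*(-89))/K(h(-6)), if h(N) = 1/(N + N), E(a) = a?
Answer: -96715922868/4889255 ≈ -19781.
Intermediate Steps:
h(N) = 1/(2*N)
K(c) = (-12 + c)/(96 + c)
E(104)/33719 + ((79 - 107)*(-89))/K(h(-6)) = 104/33719 + ((79 - 107)*(-89))/(((-12 + (1/2)/(-6))/(96 + (1/2)/(-6)))) = 104*(1/33719) + (-28*(-89))/(((-12 + (1/2)*(-1/6))/(96 + (1/2)*(-1/6)))) = 104/33719 + 2492/(((-12 - 1/12)/(96 - 1/12))) = 104/33719 + 2492/((-145/12/(1151/12))) = 104/33719 + 2492/(((12/1151)*(-145/12))) = 104/33719 + 2492/(-145/1151) = 104/33719 + 2492*(-1151/145) = 104/33719 - 2868292/145 = -96715922868/4889255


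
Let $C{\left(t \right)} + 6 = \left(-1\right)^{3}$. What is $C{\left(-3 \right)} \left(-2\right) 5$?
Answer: $70$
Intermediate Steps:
$C{\left(t \right)} = -7$ ($C{\left(t \right)} = -6 + \left(-1\right)^{3} = -6 - 1 = -7$)
$C{\left(-3 \right)} \left(-2\right) 5 = \left(-7\right) \left(-2\right) 5 = 14 \cdot 5 = 70$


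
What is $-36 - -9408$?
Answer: $9372$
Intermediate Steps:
$-36 - -9408 = -36 + 9408 = 9372$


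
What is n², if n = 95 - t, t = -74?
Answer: 28561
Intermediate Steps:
n = 169 (n = 95 - 1*(-74) = 95 + 74 = 169)
n² = 169² = 28561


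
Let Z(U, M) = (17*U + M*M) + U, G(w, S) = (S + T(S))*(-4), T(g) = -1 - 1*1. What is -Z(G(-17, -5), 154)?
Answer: -24220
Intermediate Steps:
T(g) = -2 (T(g) = -1 - 1 = -2)
G(w, S) = 8 - 4*S (G(w, S) = (S - 2)*(-4) = (-2 + S)*(-4) = 8 - 4*S)
Z(U, M) = M² + 18*U (Z(U, M) = (17*U + M²) + U = (M² + 17*U) + U = M² + 18*U)
-Z(G(-17, -5), 154) = -(154² + 18*(8 - 4*(-5))) = -(23716 + 18*(8 + 20)) = -(23716 + 18*28) = -(23716 + 504) = -1*24220 = -24220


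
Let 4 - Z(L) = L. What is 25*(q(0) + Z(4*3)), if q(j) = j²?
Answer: -200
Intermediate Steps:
Z(L) = 4 - L
25*(q(0) + Z(4*3)) = 25*(0² + (4 - 4*3)) = 25*(0 + (4 - 1*12)) = 25*(0 + (4 - 12)) = 25*(0 - 8) = 25*(-8) = -200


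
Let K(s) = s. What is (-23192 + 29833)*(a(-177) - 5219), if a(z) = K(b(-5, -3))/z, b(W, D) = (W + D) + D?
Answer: -6134637032/177 ≈ -3.4659e+7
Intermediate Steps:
b(W, D) = W + 2*D (b(W, D) = (D + W) + D = W + 2*D)
a(z) = -11/z (a(z) = (-5 + 2*(-3))/z = (-5 - 6)/z = -11/z)
(-23192 + 29833)*(a(-177) - 5219) = (-23192 + 29833)*(-11/(-177) - 5219) = 6641*(-11*(-1/177) - 5219) = 6641*(11/177 - 5219) = 6641*(-923752/177) = -6134637032/177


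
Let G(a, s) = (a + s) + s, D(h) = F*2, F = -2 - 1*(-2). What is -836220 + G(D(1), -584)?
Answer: -837388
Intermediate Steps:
F = 0 (F = -2 + 2 = 0)
D(h) = 0 (D(h) = 0*2 = 0)
G(a, s) = a + 2*s
-836220 + G(D(1), -584) = -836220 + (0 + 2*(-584)) = -836220 + (0 - 1168) = -836220 - 1168 = -837388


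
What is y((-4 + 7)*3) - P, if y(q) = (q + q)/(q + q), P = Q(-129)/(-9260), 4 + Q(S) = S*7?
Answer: 8353/9260 ≈ 0.90205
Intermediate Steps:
Q(S) = -4 + 7*S (Q(S) = -4 + S*7 = -4 + 7*S)
P = 907/9260 (P = (-4 + 7*(-129))/(-9260) = (-4 - 903)*(-1/9260) = -907*(-1/9260) = 907/9260 ≈ 0.097948)
y(q) = 1 (y(q) = (2*q)/((2*q)) = (2*q)*(1/(2*q)) = 1)
y((-4 + 7)*3) - P = 1 - 1*907/9260 = 1 - 907/9260 = 8353/9260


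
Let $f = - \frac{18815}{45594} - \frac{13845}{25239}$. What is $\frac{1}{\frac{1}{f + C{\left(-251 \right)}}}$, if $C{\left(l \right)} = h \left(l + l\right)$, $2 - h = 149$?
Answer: $\frac{28305705162763}{383582322} \approx 73793.0$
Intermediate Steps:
$h = -147$ ($h = 2 - 149 = -147$)
$C{\left(l \right)} = - 294 l$ ($C{\left(l \right)} = - 147 \left(l + l\right) = - 147 \cdot 2 l = - 294 l$)
$f = - \frac{368706905}{383582322}$ ($f = \left(-18815\right) \frac{1}{45594} - \frac{4615}{8413} = - \frac{18815}{45594} - \frac{4615}{8413} = - \frac{368706905}{383582322} \approx -0.96122$)
$\frac{1}{\frac{1}{f + C{\left(-251 \right)}}} = \frac{1}{\frac{1}{- \frac{368706905}{383582322} - -73794}} = \frac{1}{\frac{1}{- \frac{368706905}{383582322} + 73794}} = \frac{1}{\frac{1}{\frac{28305705162763}{383582322}}} = \frac{1}{\frac{383582322}{28305705162763}} = \frac{28305705162763}{383582322}$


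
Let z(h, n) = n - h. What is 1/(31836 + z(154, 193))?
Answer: 1/31875 ≈ 3.1373e-5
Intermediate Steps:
1/(31836 + z(154, 193)) = 1/(31836 + (193 - 1*154)) = 1/(31836 + (193 - 154)) = 1/(31836 + 39) = 1/31875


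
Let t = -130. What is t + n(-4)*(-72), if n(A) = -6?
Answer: 302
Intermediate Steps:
t + n(-4)*(-72) = -130 - 6*(-72) = -130 + 432 = 302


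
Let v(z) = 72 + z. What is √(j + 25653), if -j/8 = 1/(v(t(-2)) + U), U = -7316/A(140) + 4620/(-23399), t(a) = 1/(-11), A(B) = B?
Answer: √21886940908382362833/29209689 ≈ 160.16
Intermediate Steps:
t(a) = -1/11
U = -42958471/818965 (U = -7316/140 + 4620/(-23399) = -7316*1/140 + 4620*(-1/23399) = -1829/35 - 4620/23399 = -42958471/818965 ≈ -52.455)
j = -36034460/87629067 (j = -8/((72 - 1/11) - 42958471/818965) = -8/(791/11 - 42958471/818965) = -8/175258134/9008615 = -8*9008615/175258134 = -36034460/87629067 ≈ -0.41122)
√(j + 25653) = √(-36034460/87629067 + 25653) = √(2247912421291/87629067) = √21886940908382362833/29209689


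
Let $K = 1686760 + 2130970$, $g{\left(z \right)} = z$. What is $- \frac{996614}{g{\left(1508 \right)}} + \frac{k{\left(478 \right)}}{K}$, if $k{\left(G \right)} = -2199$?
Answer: $- \frac{16400027941}{24815245} \approx -660.88$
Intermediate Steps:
$K = 3817730$
$- \frac{996614}{g{\left(1508 \right)}} + \frac{k{\left(478 \right)}}{K} = - \frac{996614}{1508} - \frac{2199}{3817730} = \left(-996614\right) \frac{1}{1508} - \frac{2199}{3817730} = - \frac{17183}{26} - \frac{2199}{3817730} = - \frac{16400027941}{24815245}$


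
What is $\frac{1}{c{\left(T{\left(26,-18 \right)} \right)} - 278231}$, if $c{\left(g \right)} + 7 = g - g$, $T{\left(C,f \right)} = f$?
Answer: $- \frac{1}{278238} \approx -3.594 \cdot 10^{-6}$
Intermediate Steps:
$c{\left(g \right)} = -7$ ($c{\left(g \right)} = -7 + \left(g - g\right) = -7 + 0 = -7$)
$\frac{1}{c{\left(T{\left(26,-18 \right)} \right)} - 278231} = \frac{1}{-7 - 278231} = \frac{1}{-278238} = - \frac{1}{278238}$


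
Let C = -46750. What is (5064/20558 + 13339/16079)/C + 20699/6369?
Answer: 14539354323931139/4473733196798250 ≈ 3.2499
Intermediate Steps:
(5064/20558 + 13339/16079)/C + 20699/6369 = (5064/20558 + 13339/16079)/(-46750) + 20699/6369 = (5064*(1/20558) + 13339*(1/16079))*(-1/46750) + 20699*(1/6369) = (2532/10279 + 13339/16079)*(-1/46750) + 20699/6369 = (177823609/165276041)*(-1/46750) + 20699/6369 = -177823609/7726654916750 + 20699/6369 = 14539354323931139/4473733196798250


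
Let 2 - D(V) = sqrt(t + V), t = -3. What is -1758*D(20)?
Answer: -3516 + 1758*sqrt(17) ≈ 3732.4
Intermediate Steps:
D(V) = 2 - sqrt(-3 + V)
-1758*D(20) = -1758*(2 - sqrt(-3 + 20)) = -1758*(2 - sqrt(17)) = -3516 + 1758*sqrt(17)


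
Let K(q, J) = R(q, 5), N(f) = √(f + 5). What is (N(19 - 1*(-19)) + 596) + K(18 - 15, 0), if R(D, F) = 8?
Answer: 604 + √43 ≈ 610.56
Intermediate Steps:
N(f) = √(5 + f)
K(q, J) = 8
(N(19 - 1*(-19)) + 596) + K(18 - 15, 0) = (√(5 + (19 - 1*(-19))) + 596) + 8 = (√(5 + (19 + 19)) + 596) + 8 = (√(5 + 38) + 596) + 8 = (√43 + 596) + 8 = (596 + √43) + 8 = 604 + √43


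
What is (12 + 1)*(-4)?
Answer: -52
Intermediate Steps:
(12 + 1)*(-4) = 13*(-4) = -52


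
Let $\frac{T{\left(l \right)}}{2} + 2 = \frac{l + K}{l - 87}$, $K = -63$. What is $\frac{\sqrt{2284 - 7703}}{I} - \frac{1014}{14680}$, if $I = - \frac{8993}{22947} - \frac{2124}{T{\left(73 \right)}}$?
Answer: $- \frac{507}{7340} + \frac{435993 i \sqrt{5419}}{170417131} \approx -0.069074 + 0.18833 i$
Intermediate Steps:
$T{\left(l \right)} = -4 + \frac{2 \left(-63 + l\right)}{-87 + l}$ ($T{\left(l \right)} = -4 + 2 \frac{l - 63}{l - 87} = -4 + 2 \frac{-63 + l}{-87 + l} = -4 + \frac{2 \left(-63 + l\right)}{-87 + l}$)
$I = \frac{170417131}{435993}$ ($I = - \frac{8993}{22947} - \frac{2124}{2 \frac{1}{-87 + 73} \left(111 - 73\right)} = \left(-8993\right) \frac{1}{22947} - \frac{2124}{2 \frac{1}{-14} \left(111 - 73\right)} = - \frac{8993}{22947} - \frac{2124}{2 \left(- \frac{1}{14}\right) 38} = - \frac{8993}{22947} - \frac{2124}{- \frac{38}{7}} = - \frac{8993}{22947} - - \frac{7434}{19} = - \frac{8993}{22947} + \frac{7434}{19} = \frac{170417131}{435993} \approx 390.87$)
$\frac{\sqrt{2284 - 7703}}{I} - \frac{1014}{14680} = \frac{\sqrt{2284 - 7703}}{\frac{170417131}{435993}} - \frac{1014}{14680} = \sqrt{-5419} \cdot \frac{435993}{170417131} - \frac{507}{7340} = i \sqrt{5419} \cdot \frac{435993}{170417131} - \frac{507}{7340} = \frac{435993 i \sqrt{5419}}{170417131} - \frac{507}{7340} = - \frac{507}{7340} + \frac{435993 i \sqrt{5419}}{170417131}$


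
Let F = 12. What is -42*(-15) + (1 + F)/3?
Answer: 1903/3 ≈ 634.33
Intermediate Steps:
-42*(-15) + (1 + F)/3 = -42*(-15) + (1 + 12)/3 = 630 + 13*(⅓) = 630 + 13/3 = 1903/3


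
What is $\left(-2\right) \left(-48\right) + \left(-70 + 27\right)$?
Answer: $53$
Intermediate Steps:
$\left(-2\right) \left(-48\right) + \left(-70 + 27\right) = 96 - 43 = 53$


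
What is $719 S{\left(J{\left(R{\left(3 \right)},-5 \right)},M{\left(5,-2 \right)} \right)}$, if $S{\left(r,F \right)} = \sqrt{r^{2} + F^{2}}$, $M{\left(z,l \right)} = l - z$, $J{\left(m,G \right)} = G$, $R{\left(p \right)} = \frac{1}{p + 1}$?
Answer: $719 \sqrt{74} \approx 6185.1$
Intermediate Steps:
$R{\left(p \right)} = \frac{1}{1 + p}$
$S{\left(r,F \right)} = \sqrt{F^{2} + r^{2}}$
$719 S{\left(J{\left(R{\left(3 \right)},-5 \right)},M{\left(5,-2 \right)} \right)} = 719 \sqrt{\left(-2 - 5\right)^{2} + \left(-5\right)^{2}} = 719 \sqrt{\left(-2 - 5\right)^{2} + 25} = 719 \sqrt{\left(-7\right)^{2} + 25} = 719 \sqrt{49 + 25} = 719 \sqrt{74}$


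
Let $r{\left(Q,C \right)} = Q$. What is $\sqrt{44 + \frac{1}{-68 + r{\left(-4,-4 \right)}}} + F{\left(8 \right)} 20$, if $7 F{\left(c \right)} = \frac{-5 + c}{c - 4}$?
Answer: $\frac{15}{7} + \frac{\sqrt{6334}}{12} \approx 8.7751$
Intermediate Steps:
$F{\left(c \right)} = \frac{-5 + c}{7 \left(-4 + c\right)}$ ($F{\left(c \right)} = \frac{\left(-5 + c\right) \frac{1}{c - 4}}{7} = \frac{\left(-5 + c\right) \frac{1}{-4 + c}}{7} = \frac{\frac{1}{-4 + c} \left(-5 + c\right)}{7} = \frac{-5 + c}{7 \left(-4 + c\right)}$)
$\sqrt{44 + \frac{1}{-68 + r{\left(-4,-4 \right)}}} + F{\left(8 \right)} 20 = \sqrt{44 + \frac{1}{-68 - 4}} + \frac{-5 + 8}{7 \left(-4 + 8\right)} 20 = \sqrt{44 + \frac{1}{-72}} + \frac{1}{7} \cdot \frac{1}{4} \cdot 3 \cdot 20 = \sqrt{44 - \frac{1}{72}} + \frac{1}{7} \cdot \frac{1}{4} \cdot 3 \cdot 20 = \sqrt{\frac{3167}{72}} + \frac{3}{28} \cdot 20 = \frac{\sqrt{6334}}{12} + \frac{15}{7} = \frac{15}{7} + \frac{\sqrt{6334}}{12}$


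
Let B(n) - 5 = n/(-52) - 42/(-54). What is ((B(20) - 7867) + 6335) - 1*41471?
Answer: -5030720/117 ≈ -42998.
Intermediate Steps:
B(n) = 52/9 - n/52 (B(n) = 5 + (n/(-52) - 42/(-54)) = 5 + (n*(-1/52) - 42*(-1/54)) = 5 + (-n/52 + 7/9) = 5 + (7/9 - n/52) = 52/9 - n/52)
((B(20) - 7867) + 6335) - 1*41471 = (((52/9 - 1/52*20) - 7867) + 6335) - 1*41471 = (((52/9 - 5/13) - 7867) + 6335) - 41471 = ((631/117 - 7867) + 6335) - 41471 = (-919808/117 + 6335) - 41471 = -178613/117 - 41471 = -5030720/117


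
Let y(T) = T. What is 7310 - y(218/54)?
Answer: 197261/27 ≈ 7306.0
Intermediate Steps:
7310 - y(218/54) = 7310 - 218/54 = 7310 - 1*109/27 = 7310 - 109/27 = 197261/27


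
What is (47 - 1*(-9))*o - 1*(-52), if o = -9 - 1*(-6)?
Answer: -116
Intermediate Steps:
o = -3 (o = -9 + 6 = -3)
(47 - 1*(-9))*o - 1*(-52) = (47 - 1*(-9))*(-3) - 1*(-52) = (47 + 9)*(-3) + 52 = 56*(-3) + 52 = -168 + 52 = -116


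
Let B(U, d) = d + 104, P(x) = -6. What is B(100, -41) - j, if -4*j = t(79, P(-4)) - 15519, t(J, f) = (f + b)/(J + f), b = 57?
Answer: -278610/73 ≈ -3816.6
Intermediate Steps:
t(J, f) = (57 + f)/(J + f) (t(J, f) = (f + 57)/(J + f) = (57 + f)/(J + f))
B(U, d) = 104 + d
j = 283209/73 (j = -((57 - 6)/(79 - 6) - 15519)/4 = -(51/73 - 15519)/4 = -¼*(-1132836/73) = 283209/73 ≈ 3879.6)
B(100, -41) - j = (104 - 41) - 1*283209/73 = 63 - 283209/73 = -278610/73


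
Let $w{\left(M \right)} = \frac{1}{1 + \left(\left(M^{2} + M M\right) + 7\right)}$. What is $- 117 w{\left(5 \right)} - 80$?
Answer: $- \frac{4757}{58} \approx -82.017$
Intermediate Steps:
$w{\left(M \right)} = \frac{1}{8 + 2 M^{2}}$ ($w{\left(M \right)} = \frac{1}{1 + \left(\left(M^{2} + M^{2}\right) + 7\right)} = \frac{1}{1 + \left(2 M^{2} + 7\right)} = \frac{1}{1 + \left(7 + 2 M^{2}\right)} = \frac{1}{8 + 2 M^{2}}$)
$- 117 w{\left(5 \right)} - 80 = - 117 \frac{1}{2 \left(4 + 5^{2}\right)} - 80 = - 117 \frac{1}{2 \left(4 + 25\right)} - 80 = - 117 \frac{1}{2 \cdot 29} - 80 = - 117 \cdot \frac{1}{2} \cdot \frac{1}{29} - 80 = \left(-117\right) \frac{1}{58} - 80 = - \frac{117}{58} - 80 = - \frac{4757}{58}$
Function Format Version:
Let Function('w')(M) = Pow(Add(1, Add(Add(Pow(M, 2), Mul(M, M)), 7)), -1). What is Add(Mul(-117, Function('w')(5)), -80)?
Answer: Rational(-4757, 58) ≈ -82.017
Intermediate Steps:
Function('w')(M) = Pow(Add(8, Mul(2, Pow(M, 2))), -1) (Function('w')(M) = Pow(Add(1, Add(Add(Pow(M, 2), Pow(M, 2)), 7)), -1) = Pow(Add(1, Add(Mul(2, Pow(M, 2)), 7)), -1) = Pow(Add(1, Add(7, Mul(2, Pow(M, 2)))), -1) = Pow(Add(8, Mul(2, Pow(M, 2))), -1))
Add(Mul(-117, Function('w')(5)), -80) = Add(Mul(-117, Mul(Rational(1, 2), Pow(Add(4, Pow(5, 2)), -1))), -80) = Add(Mul(-117, Mul(Rational(1, 2), Pow(Add(4, 25), -1))), -80) = Add(Mul(-117, Mul(Rational(1, 2), Pow(29, -1))), -80) = Add(Mul(-117, Mul(Rational(1, 2), Rational(1, 29))), -80) = Add(Mul(-117, Rational(1, 58)), -80) = Add(Rational(-117, 58), -80) = Rational(-4757, 58)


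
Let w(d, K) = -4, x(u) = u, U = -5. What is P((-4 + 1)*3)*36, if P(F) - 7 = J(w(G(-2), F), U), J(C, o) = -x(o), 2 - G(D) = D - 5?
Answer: 432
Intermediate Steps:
G(D) = 7 - D (G(D) = 2 - (D - 5) = 2 - (-5 + D) = 2 + (5 - D) = 7 - D)
J(C, o) = -o
P(F) = 12 (P(F) = 7 - 1*(-5) = 7 + 5 = 12)
P((-4 + 1)*3)*36 = 12*36 = 432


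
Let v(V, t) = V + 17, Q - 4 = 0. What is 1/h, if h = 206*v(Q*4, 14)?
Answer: 1/6798 ≈ 0.00014710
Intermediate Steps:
Q = 4 (Q = 4 + 0 = 4)
v(V, t) = 17 + V
h = 6798 (h = 206*(17 + 4*4) = 206*(17 + 16) = 206*33 = 6798)
1/h = 1/6798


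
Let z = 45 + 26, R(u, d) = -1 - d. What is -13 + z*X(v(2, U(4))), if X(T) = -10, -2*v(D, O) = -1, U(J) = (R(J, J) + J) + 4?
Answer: -723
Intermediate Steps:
U(J) = 3 (U(J) = ((-1 - J) + J) + 4 = -1 + 4 = 3)
v(D, O) = ½ (v(D, O) = -½*(-1) = ½)
z = 71
-13 + z*X(v(2, U(4))) = -13 + 71*(-10) = -13 - 710 = -723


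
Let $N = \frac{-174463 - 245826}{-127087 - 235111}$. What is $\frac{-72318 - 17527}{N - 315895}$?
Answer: $\frac{32541679310}{114416116921} \approx 0.28442$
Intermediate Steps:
$N = \frac{420289}{362198}$ ($N = - \frac{420289}{-362198} = \left(-420289\right) \left(- \frac{1}{362198}\right) = \frac{420289}{362198} \approx 1.1604$)
$\frac{-72318 - 17527}{N - 315895} = \frac{-72318 - 17527}{\frac{420289}{362198} - 315895} = - \frac{89845}{- \frac{114416116921}{362198}} = \left(-89845\right) \left(- \frac{362198}{114416116921}\right) = \frac{32541679310}{114416116921}$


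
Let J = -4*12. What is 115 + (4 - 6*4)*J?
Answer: 1075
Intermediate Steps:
J = -48
115 + (4 - 6*4)*J = 115 + (4 - 6*4)*(-48) = 115 + (4 - 24)*(-48) = 115 - 20*(-48) = 115 + 960 = 1075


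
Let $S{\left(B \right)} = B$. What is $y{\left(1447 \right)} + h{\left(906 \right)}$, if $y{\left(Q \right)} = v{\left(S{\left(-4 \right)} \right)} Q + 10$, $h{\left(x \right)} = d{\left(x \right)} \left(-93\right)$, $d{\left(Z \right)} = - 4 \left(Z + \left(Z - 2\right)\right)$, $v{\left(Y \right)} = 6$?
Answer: $682012$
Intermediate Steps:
$d{\left(Z \right)} = 8 - 8 Z$ ($d{\left(Z \right)} = - 4 \left(Z + \left(Z - 2\right)\right) = - 4 \left(Z + \left(-2 + Z\right)\right) = - 4 \left(-2 + 2 Z\right) = 8 - 8 Z$)
$h{\left(x \right)} = -744 + 744 x$ ($h{\left(x \right)} = \left(8 - 8 x\right) \left(-93\right) = -744 + 744 x$)
$y{\left(Q \right)} = 10 + 6 Q$ ($y{\left(Q \right)} = 6 Q + 10 = 10 + 6 Q$)
$y{\left(1447 \right)} + h{\left(906 \right)} = \left(10 + 6 \cdot 1447\right) + \left(-744 + 744 \cdot 906\right) = \left(10 + 8682\right) + \left(-744 + 674064\right) = 8692 + 673320 = 682012$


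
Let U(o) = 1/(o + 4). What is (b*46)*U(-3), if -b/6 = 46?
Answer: -12696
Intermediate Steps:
b = -276 (b = -6*46 = -276)
U(o) = 1/(4 + o)
(b*46)*U(-3) = (-276*46)/(4 - 3) = -12696/1 = -12696*1 = -12696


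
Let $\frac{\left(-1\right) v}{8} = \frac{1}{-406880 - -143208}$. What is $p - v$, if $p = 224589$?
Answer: $\frac{7402228850}{32959} \approx 2.2459 \cdot 10^{5}$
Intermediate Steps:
$v = \frac{1}{32959}$ ($v = - \frac{8}{-406880 - -143208} = - \frac{8}{-406880 + 143208} = - \frac{8}{-263672} = \left(-8\right) \left(- \frac{1}{263672}\right) = \frac{1}{32959} \approx 3.0341 \cdot 10^{-5}$)
$p - v = 224589 - \frac{1}{32959} = \frac{7402228850}{32959}$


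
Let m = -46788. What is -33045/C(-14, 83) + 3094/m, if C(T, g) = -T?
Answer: -27609871/11697 ≈ -2360.4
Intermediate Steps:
-33045/C(-14, 83) + 3094/m = -33045/((-1*(-14))) + 3094/(-46788) = -33045/14 + 3094*(-1/46788) = -33045*1/14 - 221/3342 = -33045/14 - 221/3342 = -27609871/11697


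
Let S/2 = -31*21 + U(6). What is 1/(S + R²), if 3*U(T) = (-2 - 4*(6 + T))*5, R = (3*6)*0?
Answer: -3/4406 ≈ -0.00068089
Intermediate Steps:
R = 0 (R = 18*0 = 0)
U(T) = -130/3 - 20*T/3 (U(T) = ((-2 - 4*(6 + T))*5)/3 = ((-2 + (-24 - 4*T))*5)/3 = ((-26 - 4*T)*5)/3 = (-130 - 20*T)/3 = -130/3 - 20*T/3)
S = -4406/3 (S = 2*(-31*21 + (-130/3 - 20/3*6)) = 2*(-651 + (-130/3 - 40)) = 2*(-651 - 250/3) = 2*(-2203/3) = -4406/3 ≈ -1468.7)
1/(S + R²) = 1/(-4406/3 + 0²) = 1/(-4406/3 + 0) = 1/(-4406/3) = -3/4406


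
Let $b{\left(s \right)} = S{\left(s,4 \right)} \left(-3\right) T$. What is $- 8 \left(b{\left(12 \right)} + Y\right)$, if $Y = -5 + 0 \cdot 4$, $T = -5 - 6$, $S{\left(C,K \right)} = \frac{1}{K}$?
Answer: $-26$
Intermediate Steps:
$T = -11$ ($T = -5 - 6 = -11$)
$b{\left(s \right)} = \frac{33}{4}$ ($b{\left(s \right)} = \frac{1}{4} \left(-3\right) \left(-11\right) = \left(- \frac{3}{4}\right) \left(-11\right) = \frac{33}{4}$)
$Y = -5$ ($Y = -5 + 0 = -5$)
$- 8 \left(b{\left(12 \right)} + Y\right) = - 8 \left(\frac{33}{4} - 5\right) = \left(-8\right) \frac{13}{4} = -26$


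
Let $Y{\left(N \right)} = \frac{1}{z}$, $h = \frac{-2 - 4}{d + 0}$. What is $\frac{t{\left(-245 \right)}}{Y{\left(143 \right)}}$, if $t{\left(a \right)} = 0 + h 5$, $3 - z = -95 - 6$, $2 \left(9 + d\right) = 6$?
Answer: $520$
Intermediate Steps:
$d = -6$ ($d = -9 + \frac{1}{2} \cdot 6 = -9 + 3 = -6$)
$h = 1$ ($h = \frac{-2 - 4}{-6 + 0} = - \frac{6}{-6} = \left(-6\right) \left(- \frac{1}{6}\right) = 1$)
$z = 104$ ($z = 3 - \left(-95 - 6\right) = 3 - -101 = 3 + 101 = 104$)
$t{\left(a \right)} = 5$ ($t{\left(a \right)} = 0 + 1 \cdot 5 = 0 + 5 = 5$)
$Y{\left(N \right)} = \frac{1}{104}$
$\frac{t{\left(-245 \right)}}{Y{\left(143 \right)}} = 5 \frac{1}{\frac{1}{104}} = 5 \cdot 104 = 520$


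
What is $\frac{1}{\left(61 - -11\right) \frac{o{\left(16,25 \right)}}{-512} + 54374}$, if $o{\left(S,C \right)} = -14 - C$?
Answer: $\frac{64}{3480287} \approx 1.8389 \cdot 10^{-5}$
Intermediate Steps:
$\frac{1}{\left(61 - -11\right) \frac{o{\left(16,25 \right)}}{-512} + 54374} = \frac{1}{\left(61 - -11\right) \frac{-14 - 25}{-512} + 54374} = \frac{1}{\left(61 + 11\right) \left(-14 - 25\right) \left(- \frac{1}{512}\right) + 54374} = \frac{1}{72 \left(\left(-39\right) \left(- \frac{1}{512}\right)\right) + 54374} = \frac{1}{72 \cdot \frac{39}{512} + 54374} = \frac{1}{\frac{351}{64} + 54374} = \frac{1}{\frac{3480287}{64}} = \frac{64}{3480287}$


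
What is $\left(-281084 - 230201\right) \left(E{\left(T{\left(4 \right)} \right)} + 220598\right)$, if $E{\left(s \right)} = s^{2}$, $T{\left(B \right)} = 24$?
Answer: $-113082948590$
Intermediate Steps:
$\left(-281084 - 230201\right) \left(E{\left(T{\left(4 \right)} \right)} + 220598\right) = \left(-281084 - 230201\right) \left(24^{2} + 220598\right) = - 511285 \left(576 + 220598\right) = \left(-511285\right) 221174 = -113082948590$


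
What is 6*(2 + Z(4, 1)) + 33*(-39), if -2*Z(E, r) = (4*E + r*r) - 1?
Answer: -1323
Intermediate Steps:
Z(E, r) = ½ - 2*E - r²/2 (Z(E, r) = -((4*E + r*r) - 1)/2 = -((4*E + r²) - 1)/2 = -((r² + 4*E) - 1)/2 = -(-1 + r² + 4*E)/2 = ½ - 2*E - r²/2)
6*(2 + Z(4, 1)) + 33*(-39) = 6*(2 + (½ - 2*4 - ½*1²)) + 33*(-39) = 6*(2 + (½ - 8 - ½*1)) - 1287 = 6*(2 + (½ - 8 - ½)) - 1287 = 6*(2 - 8) - 1287 = 6*(-6) - 1287 = -36 - 1287 = -1323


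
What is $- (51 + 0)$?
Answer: $-51$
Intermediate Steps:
$- (51 + 0) = \left(-1\right) 51 = -51$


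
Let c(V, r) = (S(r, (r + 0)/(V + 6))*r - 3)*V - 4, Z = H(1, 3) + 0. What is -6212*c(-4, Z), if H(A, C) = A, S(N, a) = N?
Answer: -24848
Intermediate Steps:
Z = 1 (Z = 1 + 0 = 1)
c(V, r) = -4 + V*(-3 + r²) (c(V, r) = (r*r - 3)*V - 4 = (r² - 3)*V - 4 = (-3 + r²)*V - 4 = V*(-3 + r²) - 4 = -4 + V*(-3 + r²))
-6212*c(-4, Z) = -6212*(-4 - 3*(-4) - 4*1²) = -6212*(-4 + 12 - 4*1) = -6212*(-4 + 12 - 4) = -6212*4 = -24848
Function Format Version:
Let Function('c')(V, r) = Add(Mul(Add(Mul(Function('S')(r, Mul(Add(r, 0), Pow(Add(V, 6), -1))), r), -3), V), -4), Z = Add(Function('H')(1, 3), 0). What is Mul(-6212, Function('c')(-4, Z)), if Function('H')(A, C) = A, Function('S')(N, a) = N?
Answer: -24848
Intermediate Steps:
Z = 1 (Z = Add(1, 0) = 1)
Function('c')(V, r) = Add(-4, Mul(V, Add(-3, Pow(r, 2)))) (Function('c')(V, r) = Add(Mul(Add(Mul(r, r), -3), V), -4) = Add(Mul(Add(Pow(r, 2), -3), V), -4) = Add(Mul(Add(-3, Pow(r, 2)), V), -4) = Add(Mul(V, Add(-3, Pow(r, 2))), -4) = Add(-4, Mul(V, Add(-3, Pow(r, 2)))))
Mul(-6212, Function('c')(-4, Z)) = Mul(-6212, Add(-4, Mul(-3, -4), Mul(-4, Pow(1, 2)))) = Mul(-6212, Add(-4, 12, Mul(-4, 1))) = Mul(-6212, Add(-4, 12, -4)) = Mul(-6212, 4) = -24848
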